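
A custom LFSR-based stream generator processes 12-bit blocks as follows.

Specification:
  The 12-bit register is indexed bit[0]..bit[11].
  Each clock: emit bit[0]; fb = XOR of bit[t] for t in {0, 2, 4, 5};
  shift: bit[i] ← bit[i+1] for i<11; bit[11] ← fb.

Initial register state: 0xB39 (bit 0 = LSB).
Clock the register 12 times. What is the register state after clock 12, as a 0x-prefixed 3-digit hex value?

reg_0 = 0xB39
clock 1: out=1, reg = 0xD9C
clock 2: out=0, reg = 0x6CE
clock 3: out=0, reg = 0xB67
clock 4: out=1, reg = 0xDB3
clock 5: out=1, reg = 0xED9
clock 6: out=1, reg = 0x76C
clock 7: out=0, reg = 0x3B6
clock 8: out=0, reg = 0x9DB
clock 9: out=1, reg = 0x4ED
clock 10: out=1, reg = 0xA76
clock 11: out=0, reg = 0xD3B
clock 12: out=1, reg = 0xE9D

0xE9D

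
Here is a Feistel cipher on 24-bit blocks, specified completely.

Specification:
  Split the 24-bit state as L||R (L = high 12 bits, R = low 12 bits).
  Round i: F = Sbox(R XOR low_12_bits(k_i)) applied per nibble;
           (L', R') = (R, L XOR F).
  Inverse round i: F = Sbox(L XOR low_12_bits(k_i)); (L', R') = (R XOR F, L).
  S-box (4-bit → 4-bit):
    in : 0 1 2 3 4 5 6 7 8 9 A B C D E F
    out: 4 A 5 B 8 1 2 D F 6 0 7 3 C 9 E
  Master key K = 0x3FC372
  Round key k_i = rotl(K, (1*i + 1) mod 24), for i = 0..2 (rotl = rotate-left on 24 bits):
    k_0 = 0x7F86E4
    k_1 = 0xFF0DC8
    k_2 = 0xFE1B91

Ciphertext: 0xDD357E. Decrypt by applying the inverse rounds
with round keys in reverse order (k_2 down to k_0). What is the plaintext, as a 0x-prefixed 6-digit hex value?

0x008D68

s_0 = ciphertext = 0xDD357E
s_1 = InvRound(s_0, k_2) = 0x7FBDD3
s_2 = InvRound(s_1, k_1) = 0xD687FB
s_3 = InvRound(s_2, k_0) = 0x008D68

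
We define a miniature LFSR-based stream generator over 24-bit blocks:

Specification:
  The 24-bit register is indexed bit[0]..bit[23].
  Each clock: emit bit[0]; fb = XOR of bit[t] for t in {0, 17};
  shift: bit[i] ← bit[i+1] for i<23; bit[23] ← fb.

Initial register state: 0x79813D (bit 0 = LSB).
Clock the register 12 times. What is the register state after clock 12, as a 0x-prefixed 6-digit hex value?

0x181798

reg_0 = 0x79813D
clock 1: out=1, reg = 0xBCC09E
clock 2: out=0, reg = 0x5E604F
clock 3: out=1, reg = 0x2F3027
clock 4: out=1, reg = 0x179813
clock 5: out=1, reg = 0x0BCC09
clock 6: out=1, reg = 0x05E604
clock 7: out=0, reg = 0x02F302
clock 8: out=0, reg = 0x817981
clock 9: out=1, reg = 0xC0BCC0
clock 10: out=0, reg = 0x605E60
clock 11: out=0, reg = 0x302F30
clock 12: out=0, reg = 0x181798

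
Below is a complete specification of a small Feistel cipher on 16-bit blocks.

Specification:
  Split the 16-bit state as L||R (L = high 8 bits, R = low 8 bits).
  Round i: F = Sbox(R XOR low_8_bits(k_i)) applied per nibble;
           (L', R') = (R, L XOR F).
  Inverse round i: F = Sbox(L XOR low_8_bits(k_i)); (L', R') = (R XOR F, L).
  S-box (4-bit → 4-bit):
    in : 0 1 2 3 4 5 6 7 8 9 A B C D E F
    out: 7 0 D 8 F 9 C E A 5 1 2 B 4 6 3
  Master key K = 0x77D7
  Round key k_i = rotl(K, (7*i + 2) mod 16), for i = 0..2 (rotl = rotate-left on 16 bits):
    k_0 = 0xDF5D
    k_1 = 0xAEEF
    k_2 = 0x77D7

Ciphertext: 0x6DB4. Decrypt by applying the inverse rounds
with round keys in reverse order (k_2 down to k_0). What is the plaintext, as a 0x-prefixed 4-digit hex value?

s_0 = ciphertext = 0x6DB4
s_1 = InvRound(s_0, k_2) = 0x956D
s_2 = InvRound(s_1, k_1) = 0x8C95
s_3 = InvRound(s_2, k_0) = 0xD58C

0xD58C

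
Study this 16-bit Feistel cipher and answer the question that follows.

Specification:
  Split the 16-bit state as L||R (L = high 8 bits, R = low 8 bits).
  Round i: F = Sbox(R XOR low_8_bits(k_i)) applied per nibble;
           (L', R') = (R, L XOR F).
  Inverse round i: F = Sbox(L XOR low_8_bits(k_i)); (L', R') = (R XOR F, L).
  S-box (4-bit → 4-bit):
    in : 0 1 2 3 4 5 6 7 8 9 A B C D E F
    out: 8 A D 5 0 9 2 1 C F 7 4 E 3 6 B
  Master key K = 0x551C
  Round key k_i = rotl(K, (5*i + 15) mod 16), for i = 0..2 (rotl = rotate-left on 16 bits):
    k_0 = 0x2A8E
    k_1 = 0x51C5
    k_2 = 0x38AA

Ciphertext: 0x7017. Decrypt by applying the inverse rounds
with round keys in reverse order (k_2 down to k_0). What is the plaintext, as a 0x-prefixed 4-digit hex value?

s_0 = ciphertext = 0x7017
s_1 = InvRound(s_0, k_2) = 0x2070
s_2 = InvRound(s_1, k_1) = 0x1920
s_3 = InvRound(s_2, k_0) = 0xD119

0xD119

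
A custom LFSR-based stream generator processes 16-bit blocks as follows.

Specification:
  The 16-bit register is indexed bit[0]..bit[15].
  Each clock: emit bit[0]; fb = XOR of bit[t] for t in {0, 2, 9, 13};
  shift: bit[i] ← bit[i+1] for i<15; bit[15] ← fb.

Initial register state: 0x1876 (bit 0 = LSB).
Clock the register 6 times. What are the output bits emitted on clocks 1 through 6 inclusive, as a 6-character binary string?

011011

reg_0 = 0x1876
clock 1: out=0, reg = 0x8C3B
clock 2: out=1, reg = 0xC61D
clock 3: out=1, reg = 0xE30E
clock 4: out=0, reg = 0xF187
clock 5: out=1, reg = 0xF8C3
clock 6: out=1, reg = 0x7C61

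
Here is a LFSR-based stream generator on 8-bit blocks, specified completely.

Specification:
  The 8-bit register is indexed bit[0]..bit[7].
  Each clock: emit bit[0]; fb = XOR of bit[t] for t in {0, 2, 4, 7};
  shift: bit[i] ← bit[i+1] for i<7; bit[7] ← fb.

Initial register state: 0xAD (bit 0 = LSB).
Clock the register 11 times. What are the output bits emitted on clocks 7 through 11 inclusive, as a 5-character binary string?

01110

reg_0 = 0xAD
clock 1: out=1, reg = 0xD6
clock 2: out=0, reg = 0xEB
clock 3: out=1, reg = 0x75
clock 4: out=1, reg = 0xBA
clock 5: out=0, reg = 0x5D
clock 6: out=1, reg = 0xAE
clock 7: out=0, reg = 0x57
clock 8: out=1, reg = 0xAB
clock 9: out=1, reg = 0x55
clock 10: out=1, reg = 0xAA
clock 11: out=0, reg = 0xD5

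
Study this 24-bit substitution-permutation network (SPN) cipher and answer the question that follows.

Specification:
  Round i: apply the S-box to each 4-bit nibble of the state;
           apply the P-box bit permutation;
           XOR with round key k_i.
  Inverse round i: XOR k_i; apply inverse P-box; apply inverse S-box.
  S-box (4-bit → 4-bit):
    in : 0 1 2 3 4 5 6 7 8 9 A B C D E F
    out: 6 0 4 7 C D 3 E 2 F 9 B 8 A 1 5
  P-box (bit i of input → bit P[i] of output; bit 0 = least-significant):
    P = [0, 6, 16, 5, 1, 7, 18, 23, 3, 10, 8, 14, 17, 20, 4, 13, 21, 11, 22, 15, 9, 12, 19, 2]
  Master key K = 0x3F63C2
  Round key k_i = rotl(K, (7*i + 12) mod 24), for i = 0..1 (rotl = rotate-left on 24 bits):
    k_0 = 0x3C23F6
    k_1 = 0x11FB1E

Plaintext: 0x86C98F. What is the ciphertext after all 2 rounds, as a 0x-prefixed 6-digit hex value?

s_0 = plaintext = 0x86C98F
s_1 = Round(s_0, k_0) = 0x1D5E7F
s_2 = Round(s_1, k_1) = 0x965387

0x965387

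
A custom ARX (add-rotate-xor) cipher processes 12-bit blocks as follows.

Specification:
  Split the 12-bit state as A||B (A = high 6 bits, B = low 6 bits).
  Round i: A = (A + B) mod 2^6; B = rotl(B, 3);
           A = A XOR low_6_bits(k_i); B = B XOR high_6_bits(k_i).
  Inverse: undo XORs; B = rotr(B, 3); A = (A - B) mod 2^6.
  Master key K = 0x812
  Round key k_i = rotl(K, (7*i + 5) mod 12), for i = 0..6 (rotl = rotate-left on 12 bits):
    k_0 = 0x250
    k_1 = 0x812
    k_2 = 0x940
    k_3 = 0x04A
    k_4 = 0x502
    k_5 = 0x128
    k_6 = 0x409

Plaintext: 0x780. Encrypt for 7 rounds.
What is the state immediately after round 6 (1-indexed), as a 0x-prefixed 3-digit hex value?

0xFA2

s_0 = plaintext = 0x780
s_1 = Round(s_0, k_0) = 0x389
s_2 = Round(s_1, k_1) = 0x169
s_3 = Round(s_2, k_2) = 0xBA8
s_4 = Round(s_3, k_3) = 0x704
s_5 = Round(s_4, k_4) = 0x8B4
s_6 = Round(s_5, k_5) = 0xFA2
s_7 = Round(s_6, k_6) = 0xA44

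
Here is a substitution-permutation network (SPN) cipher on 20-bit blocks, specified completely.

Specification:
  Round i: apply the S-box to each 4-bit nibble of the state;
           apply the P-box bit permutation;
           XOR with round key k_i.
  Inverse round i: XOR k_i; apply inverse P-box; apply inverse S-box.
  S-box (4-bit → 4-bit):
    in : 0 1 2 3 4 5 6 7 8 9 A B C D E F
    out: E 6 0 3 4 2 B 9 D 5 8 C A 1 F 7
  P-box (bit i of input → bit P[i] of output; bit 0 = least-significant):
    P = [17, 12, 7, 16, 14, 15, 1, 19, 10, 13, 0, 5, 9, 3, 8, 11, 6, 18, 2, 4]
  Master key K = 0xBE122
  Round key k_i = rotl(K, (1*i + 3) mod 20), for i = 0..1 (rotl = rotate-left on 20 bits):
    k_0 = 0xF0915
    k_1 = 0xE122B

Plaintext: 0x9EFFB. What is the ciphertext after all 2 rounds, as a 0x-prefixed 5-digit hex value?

0xB7D57

s_0 = plaintext = 0x9EFFB
s_1 = Round(s_0, k_0) = 0xEE6DA
s_2 = Round(s_1, k_1) = 0xB7D57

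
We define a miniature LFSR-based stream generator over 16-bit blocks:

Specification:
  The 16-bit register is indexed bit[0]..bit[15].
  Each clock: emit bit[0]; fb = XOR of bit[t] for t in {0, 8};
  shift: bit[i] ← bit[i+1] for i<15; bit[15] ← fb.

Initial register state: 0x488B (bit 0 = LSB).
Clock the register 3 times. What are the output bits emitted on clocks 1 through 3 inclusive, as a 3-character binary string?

110

reg_0 = 0x488B
clock 1: out=1, reg = 0xA445
clock 2: out=1, reg = 0xD222
clock 3: out=0, reg = 0x6911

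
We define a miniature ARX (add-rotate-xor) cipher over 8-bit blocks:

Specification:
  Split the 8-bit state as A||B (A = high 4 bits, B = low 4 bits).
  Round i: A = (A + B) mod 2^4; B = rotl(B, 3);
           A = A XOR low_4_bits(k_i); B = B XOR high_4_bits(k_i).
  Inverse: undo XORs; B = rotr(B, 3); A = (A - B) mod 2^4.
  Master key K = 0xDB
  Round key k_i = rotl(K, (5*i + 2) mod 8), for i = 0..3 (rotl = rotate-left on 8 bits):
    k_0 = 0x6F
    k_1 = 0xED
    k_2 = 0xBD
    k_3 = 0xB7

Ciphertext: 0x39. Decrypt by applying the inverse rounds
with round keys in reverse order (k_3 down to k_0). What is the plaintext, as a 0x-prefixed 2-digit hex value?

0x68

s_0 = ciphertext = 0x39
s_1 = InvRound(s_0, k_3) = 0x04
s_2 = InvRound(s_1, k_2) = 0xEF
s_3 = InvRound(s_2, k_1) = 0x12
s_4 = InvRound(s_3, k_0) = 0x68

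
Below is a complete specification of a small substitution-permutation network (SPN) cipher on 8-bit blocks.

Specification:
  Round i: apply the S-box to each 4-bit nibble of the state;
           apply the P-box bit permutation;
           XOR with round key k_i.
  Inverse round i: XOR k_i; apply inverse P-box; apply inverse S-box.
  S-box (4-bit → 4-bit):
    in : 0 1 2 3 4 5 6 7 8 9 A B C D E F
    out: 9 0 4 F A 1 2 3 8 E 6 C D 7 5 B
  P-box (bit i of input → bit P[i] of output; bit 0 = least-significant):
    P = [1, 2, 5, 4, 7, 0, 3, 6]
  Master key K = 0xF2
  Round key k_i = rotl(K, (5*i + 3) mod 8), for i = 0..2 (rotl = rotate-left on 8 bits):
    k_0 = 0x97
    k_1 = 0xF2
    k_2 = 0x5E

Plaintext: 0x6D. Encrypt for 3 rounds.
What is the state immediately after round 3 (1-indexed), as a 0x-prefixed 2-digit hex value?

s_0 = plaintext = 0x6D
s_1 = Round(s_0, k_0) = 0xB0
s_2 = Round(s_1, k_1) = 0xA8
s_3 = Round(s_2, k_2) = 0x47

0x47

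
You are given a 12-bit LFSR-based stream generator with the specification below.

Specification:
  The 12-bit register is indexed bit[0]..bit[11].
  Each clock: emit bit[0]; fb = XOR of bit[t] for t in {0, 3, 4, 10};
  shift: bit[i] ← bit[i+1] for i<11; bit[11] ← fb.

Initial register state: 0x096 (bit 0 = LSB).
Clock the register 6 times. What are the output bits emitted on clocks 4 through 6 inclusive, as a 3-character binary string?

010

reg_0 = 0x096
clock 1: out=0, reg = 0x84B
clock 2: out=1, reg = 0x425
clock 3: out=1, reg = 0x212
clock 4: out=0, reg = 0x909
clock 5: out=1, reg = 0x484
clock 6: out=0, reg = 0xA42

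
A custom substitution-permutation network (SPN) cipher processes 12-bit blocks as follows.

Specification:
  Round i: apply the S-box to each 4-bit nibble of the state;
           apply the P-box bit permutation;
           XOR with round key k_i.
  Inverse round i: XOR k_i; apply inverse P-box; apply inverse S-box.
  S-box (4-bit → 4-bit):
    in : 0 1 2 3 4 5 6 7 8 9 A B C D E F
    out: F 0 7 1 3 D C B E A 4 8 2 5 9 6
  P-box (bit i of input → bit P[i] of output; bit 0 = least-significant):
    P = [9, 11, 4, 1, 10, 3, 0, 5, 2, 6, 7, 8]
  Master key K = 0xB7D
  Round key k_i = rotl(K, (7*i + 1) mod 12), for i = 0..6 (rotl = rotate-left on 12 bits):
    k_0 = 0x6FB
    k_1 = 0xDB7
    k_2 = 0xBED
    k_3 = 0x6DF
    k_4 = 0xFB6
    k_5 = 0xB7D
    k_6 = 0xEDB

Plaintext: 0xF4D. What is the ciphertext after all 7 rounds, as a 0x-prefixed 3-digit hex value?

s_0 = plaintext = 0xF4D
s_1 = Round(s_0, k_0) = 0x023
s_2 = Round(s_1, k_1) = 0xA7A
s_3 = Round(s_2, k_2) = 0xF55
s_4 = Round(s_3, k_3) = 0x02C
s_5 = Round(s_4, k_4) = 0x27B
s_6 = Round(s_5, k_5) = 0xF93
s_7 = Round(s_6, k_6) = 0xC33

0xC33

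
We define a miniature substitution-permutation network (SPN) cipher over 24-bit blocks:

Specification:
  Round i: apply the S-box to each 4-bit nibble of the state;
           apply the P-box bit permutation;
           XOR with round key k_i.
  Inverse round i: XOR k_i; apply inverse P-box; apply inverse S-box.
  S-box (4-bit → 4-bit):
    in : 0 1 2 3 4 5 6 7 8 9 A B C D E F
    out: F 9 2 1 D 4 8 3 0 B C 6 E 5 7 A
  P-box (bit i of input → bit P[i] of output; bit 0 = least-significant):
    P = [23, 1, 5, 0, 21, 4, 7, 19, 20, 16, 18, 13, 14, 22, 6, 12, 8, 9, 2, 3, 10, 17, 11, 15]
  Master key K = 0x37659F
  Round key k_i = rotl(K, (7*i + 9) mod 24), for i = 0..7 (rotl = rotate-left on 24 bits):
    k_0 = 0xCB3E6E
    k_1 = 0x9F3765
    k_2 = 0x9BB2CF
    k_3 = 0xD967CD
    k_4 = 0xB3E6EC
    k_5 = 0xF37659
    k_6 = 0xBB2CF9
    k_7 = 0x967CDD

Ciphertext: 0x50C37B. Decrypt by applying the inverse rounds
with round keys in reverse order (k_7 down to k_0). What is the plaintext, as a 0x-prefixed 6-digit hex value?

s_0 = ciphertext = 0x50C37B
s_1 = InvRound(s_0, k_7) = 0x0EFA5E
s_2 = InvRound(s_1, k_6) = 0x1B1ED0
s_3 = InvRound(s_2, k_5) = 0x567641
s_4 = InvRound(s_3, k_4) = 0x6AFBD4
s_5 = InvRound(s_4, k_3) = 0x066771
s_6 = InvRound(s_5, k_2) = 0x141ECE
s_7 = InvRound(s_6, k_1) = 0xB18FA0
s_8 = InvRound(s_7, k_0) = 0xF4C142

0xF4C142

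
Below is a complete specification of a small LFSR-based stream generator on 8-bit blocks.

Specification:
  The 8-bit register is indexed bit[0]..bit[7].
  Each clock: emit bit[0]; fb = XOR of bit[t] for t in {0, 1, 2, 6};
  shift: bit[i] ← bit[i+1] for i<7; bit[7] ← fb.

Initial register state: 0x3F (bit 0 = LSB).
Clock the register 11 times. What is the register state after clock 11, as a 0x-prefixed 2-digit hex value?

reg_0 = 0x3F
clock 1: out=1, reg = 0x9F
clock 2: out=1, reg = 0xCF
clock 3: out=1, reg = 0x67
clock 4: out=1, reg = 0x33
clock 5: out=1, reg = 0x19
clock 6: out=1, reg = 0x8C
clock 7: out=0, reg = 0xC6
clock 8: out=0, reg = 0xE3
clock 9: out=1, reg = 0xF1
clock 10: out=1, reg = 0x78
clock 11: out=0, reg = 0xBC

0xBC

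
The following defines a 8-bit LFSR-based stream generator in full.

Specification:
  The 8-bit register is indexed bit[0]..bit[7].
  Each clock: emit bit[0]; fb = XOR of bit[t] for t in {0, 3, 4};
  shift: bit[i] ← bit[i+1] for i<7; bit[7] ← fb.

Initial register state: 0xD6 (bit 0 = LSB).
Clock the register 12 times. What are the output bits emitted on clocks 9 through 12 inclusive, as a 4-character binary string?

1000

reg_0 = 0xD6
clock 1: out=0, reg = 0xEB
clock 2: out=1, reg = 0x75
clock 3: out=1, reg = 0x3A
clock 4: out=0, reg = 0x1D
clock 5: out=1, reg = 0x8E
clock 6: out=0, reg = 0xC7
clock 7: out=1, reg = 0xE3
clock 8: out=1, reg = 0xF1
clock 9: out=1, reg = 0x78
clock 10: out=0, reg = 0x3C
clock 11: out=0, reg = 0x1E
clock 12: out=0, reg = 0x0F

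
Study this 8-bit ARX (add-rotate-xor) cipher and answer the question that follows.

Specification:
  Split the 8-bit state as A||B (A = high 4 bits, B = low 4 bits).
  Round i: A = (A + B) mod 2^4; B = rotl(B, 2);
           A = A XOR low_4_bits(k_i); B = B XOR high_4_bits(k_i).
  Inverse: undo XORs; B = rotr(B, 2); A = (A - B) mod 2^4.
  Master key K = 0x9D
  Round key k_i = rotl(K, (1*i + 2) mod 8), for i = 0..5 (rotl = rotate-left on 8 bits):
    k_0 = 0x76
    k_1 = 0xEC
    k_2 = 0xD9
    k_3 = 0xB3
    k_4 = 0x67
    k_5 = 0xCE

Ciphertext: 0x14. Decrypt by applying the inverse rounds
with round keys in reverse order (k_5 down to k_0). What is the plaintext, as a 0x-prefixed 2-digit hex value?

0x4E

s_0 = ciphertext = 0x14
s_1 = InvRound(s_0, k_5) = 0xD2
s_2 = InvRound(s_1, k_4) = 0x91
s_3 = InvRound(s_2, k_3) = 0x0A
s_4 = InvRound(s_3, k_2) = 0xCD
s_5 = InvRound(s_4, k_1) = 0x4C
s_6 = InvRound(s_5, k_0) = 0x4E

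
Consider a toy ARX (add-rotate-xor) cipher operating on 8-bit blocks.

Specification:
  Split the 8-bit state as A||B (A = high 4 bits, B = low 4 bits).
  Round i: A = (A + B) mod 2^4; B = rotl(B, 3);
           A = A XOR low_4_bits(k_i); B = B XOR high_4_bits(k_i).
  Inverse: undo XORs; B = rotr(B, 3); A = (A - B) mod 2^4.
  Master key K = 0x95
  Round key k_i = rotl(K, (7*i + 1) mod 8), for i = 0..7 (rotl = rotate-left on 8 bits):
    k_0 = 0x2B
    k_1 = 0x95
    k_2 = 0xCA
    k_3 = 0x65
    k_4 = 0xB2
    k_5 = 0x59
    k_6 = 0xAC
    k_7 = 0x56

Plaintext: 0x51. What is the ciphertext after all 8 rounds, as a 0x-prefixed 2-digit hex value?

s_0 = plaintext = 0x51
s_1 = Round(s_0, k_0) = 0xDA
s_2 = Round(s_1, k_1) = 0x2C
s_3 = Round(s_2, k_2) = 0x4A
s_4 = Round(s_3, k_3) = 0xB3
s_5 = Round(s_4, k_4) = 0xC2
s_6 = Round(s_5, k_5) = 0x74
s_7 = Round(s_6, k_6) = 0x78
s_8 = Round(s_7, k_7) = 0x91

0x91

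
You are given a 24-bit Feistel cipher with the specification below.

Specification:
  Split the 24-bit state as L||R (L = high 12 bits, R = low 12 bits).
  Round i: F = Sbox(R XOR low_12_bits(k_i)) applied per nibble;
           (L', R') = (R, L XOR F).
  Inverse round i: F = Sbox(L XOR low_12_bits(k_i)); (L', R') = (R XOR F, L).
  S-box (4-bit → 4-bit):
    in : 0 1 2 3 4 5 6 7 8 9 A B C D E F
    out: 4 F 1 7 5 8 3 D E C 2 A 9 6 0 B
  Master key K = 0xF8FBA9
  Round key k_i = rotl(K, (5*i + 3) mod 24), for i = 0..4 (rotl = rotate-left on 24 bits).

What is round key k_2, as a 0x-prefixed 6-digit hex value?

0x753F1F

K = 0xF8FBA9
k_0 = rotl(K, (5*0+3) mod 24) = rotl(K, 3) = 0xC7DD4F
k_1 = rotl(K, (5*1+3) mod 24) = rotl(K, 8) = 0xFBA9F8
k_2 = rotl(K, (5*2+3) mod 24) = rotl(K, 13) = 0x753F1F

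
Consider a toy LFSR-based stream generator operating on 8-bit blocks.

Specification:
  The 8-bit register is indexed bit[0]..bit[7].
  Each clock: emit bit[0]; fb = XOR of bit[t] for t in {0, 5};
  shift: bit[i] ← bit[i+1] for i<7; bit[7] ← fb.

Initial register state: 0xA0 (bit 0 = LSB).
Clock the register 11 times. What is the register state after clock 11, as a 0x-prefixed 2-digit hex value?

reg_0 = 0xA0
clock 1: out=0, reg = 0xD0
clock 2: out=0, reg = 0x68
clock 3: out=0, reg = 0xB4
clock 4: out=0, reg = 0xDA
clock 5: out=0, reg = 0x6D
clock 6: out=1, reg = 0x36
clock 7: out=0, reg = 0x9B
clock 8: out=1, reg = 0xCD
clock 9: out=1, reg = 0xE6
clock 10: out=0, reg = 0xF3
clock 11: out=1, reg = 0x79

0x79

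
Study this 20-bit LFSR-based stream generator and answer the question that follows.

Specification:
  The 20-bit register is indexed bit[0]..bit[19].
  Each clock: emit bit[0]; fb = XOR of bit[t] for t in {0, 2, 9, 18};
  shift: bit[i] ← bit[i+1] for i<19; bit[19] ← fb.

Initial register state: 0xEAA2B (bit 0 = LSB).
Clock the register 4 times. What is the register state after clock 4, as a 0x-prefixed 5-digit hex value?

0xBEAA2

reg_0 = 0xEAA2B
clock 1: out=1, reg = 0xF5515
clock 2: out=1, reg = 0xFAA8A
clock 3: out=0, reg = 0x7D545
clock 4: out=1, reg = 0xBEAA2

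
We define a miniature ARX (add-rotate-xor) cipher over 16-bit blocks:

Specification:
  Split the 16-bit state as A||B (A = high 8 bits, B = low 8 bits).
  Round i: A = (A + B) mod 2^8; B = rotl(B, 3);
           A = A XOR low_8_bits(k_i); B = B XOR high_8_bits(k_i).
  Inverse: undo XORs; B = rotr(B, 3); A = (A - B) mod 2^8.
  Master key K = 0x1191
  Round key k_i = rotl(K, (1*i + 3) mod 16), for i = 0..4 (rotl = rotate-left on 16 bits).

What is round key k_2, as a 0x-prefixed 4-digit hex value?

K = 0x1191
k_0 = rotl(K, (1*0+3) mod 16) = rotl(K, 3) = 0x8C88
k_1 = rotl(K, (1*1+3) mod 16) = rotl(K, 4) = 0x1911
k_2 = rotl(K, (1*2+3) mod 16) = rotl(K, 5) = 0x3222

0x3222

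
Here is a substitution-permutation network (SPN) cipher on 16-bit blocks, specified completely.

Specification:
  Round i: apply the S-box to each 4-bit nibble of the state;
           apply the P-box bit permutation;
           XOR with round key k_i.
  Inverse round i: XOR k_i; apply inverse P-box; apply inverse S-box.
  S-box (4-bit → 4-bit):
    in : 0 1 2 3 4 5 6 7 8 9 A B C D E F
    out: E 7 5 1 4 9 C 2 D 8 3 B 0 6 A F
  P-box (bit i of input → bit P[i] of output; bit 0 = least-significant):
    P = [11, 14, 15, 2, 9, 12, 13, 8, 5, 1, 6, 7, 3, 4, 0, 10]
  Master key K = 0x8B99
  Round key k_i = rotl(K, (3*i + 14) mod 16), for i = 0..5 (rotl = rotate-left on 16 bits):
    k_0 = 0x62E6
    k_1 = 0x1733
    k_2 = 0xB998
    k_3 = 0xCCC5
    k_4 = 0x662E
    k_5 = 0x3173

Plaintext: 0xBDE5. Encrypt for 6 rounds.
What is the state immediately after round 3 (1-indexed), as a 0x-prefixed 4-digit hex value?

0xB595

s_0 = plaintext = 0xBDE5
s_1 = Round(s_0, k_0) = 0x7FB8
s_2 = Round(s_1, k_1) = 0x8CC5
s_3 = Round(s_2, k_2) = 0xB595
s_4 = Round(s_3, k_3) = 0xC179
s_5 = Round(s_4, k_4) = 0x7648
s_6 = Round(s_5, k_5) = 0x99A7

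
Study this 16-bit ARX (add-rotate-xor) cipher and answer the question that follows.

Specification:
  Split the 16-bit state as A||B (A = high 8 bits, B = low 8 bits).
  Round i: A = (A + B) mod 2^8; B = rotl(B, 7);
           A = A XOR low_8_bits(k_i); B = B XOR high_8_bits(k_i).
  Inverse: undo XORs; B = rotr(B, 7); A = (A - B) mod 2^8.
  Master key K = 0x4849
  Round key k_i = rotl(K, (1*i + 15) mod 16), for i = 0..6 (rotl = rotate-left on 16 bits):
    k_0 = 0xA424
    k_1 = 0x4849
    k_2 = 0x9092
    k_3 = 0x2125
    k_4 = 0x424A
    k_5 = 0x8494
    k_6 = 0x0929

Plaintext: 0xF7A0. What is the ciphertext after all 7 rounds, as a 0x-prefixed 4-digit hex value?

s_0 = plaintext = 0xF7A0
s_1 = Round(s_0, k_0) = 0xB3F4
s_2 = Round(s_1, k_1) = 0xEE32
s_3 = Round(s_2, k_2) = 0xB289
s_4 = Round(s_3, k_3) = 0x1EE5
s_5 = Round(s_4, k_4) = 0x49B0
s_6 = Round(s_5, k_5) = 0x6DDC
s_7 = Round(s_6, k_6) = 0x6067

0x6067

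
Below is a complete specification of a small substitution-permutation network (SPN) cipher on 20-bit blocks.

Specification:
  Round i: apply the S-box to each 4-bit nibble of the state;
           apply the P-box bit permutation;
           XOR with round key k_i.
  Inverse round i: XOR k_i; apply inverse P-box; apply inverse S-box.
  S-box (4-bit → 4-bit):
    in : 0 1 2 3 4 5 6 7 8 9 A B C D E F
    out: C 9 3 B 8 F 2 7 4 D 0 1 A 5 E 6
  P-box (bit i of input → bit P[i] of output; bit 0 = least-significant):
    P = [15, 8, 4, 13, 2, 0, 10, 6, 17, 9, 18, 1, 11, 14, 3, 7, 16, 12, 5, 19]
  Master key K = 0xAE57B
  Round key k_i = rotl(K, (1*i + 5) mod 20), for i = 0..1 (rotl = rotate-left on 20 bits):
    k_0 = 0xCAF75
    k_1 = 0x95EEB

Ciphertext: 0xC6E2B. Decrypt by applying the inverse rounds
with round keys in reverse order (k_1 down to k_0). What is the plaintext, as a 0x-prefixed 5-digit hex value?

s_0 = ciphertext = 0xC6E2B
s_1 = InvRound(s_0, k_1) = 0x24844
s_2 = InvRound(s_1, k_0) = 0x067F5

0x067F5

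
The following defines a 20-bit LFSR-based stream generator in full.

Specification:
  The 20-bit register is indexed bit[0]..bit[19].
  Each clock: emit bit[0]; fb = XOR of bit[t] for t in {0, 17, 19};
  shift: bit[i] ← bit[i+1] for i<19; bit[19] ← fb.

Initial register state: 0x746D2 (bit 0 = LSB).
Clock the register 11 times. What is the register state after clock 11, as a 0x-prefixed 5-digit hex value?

reg_0 = 0x746D2
clock 1: out=0, reg = 0xBA369
clock 2: out=1, reg = 0xDD1B4
clock 3: out=0, reg = 0xEE8DA
clock 4: out=0, reg = 0x7746D
clock 5: out=1, reg = 0x3BA36
clock 6: out=0, reg = 0x9DD1B
clock 7: out=1, reg = 0x4EE8D
clock 8: out=1, reg = 0xA7746
clock 9: out=0, reg = 0x53BA3
clock 10: out=1, reg = 0xA9DD1
clock 11: out=1, reg = 0xD4EE8

0xD4EE8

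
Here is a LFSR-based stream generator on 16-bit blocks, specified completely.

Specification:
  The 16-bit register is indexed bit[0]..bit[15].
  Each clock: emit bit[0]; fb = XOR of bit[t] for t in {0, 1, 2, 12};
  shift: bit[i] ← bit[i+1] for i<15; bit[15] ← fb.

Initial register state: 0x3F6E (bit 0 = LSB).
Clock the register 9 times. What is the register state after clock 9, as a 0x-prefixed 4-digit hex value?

0x089F

reg_0 = 0x3F6E
clock 1: out=0, reg = 0x9FB7
clock 2: out=1, reg = 0x4FDB
clock 3: out=1, reg = 0x27ED
clock 4: out=1, reg = 0x13F6
clock 5: out=0, reg = 0x89FB
clock 6: out=1, reg = 0x44FD
clock 7: out=1, reg = 0x227E
clock 8: out=0, reg = 0x113F
clock 9: out=1, reg = 0x089F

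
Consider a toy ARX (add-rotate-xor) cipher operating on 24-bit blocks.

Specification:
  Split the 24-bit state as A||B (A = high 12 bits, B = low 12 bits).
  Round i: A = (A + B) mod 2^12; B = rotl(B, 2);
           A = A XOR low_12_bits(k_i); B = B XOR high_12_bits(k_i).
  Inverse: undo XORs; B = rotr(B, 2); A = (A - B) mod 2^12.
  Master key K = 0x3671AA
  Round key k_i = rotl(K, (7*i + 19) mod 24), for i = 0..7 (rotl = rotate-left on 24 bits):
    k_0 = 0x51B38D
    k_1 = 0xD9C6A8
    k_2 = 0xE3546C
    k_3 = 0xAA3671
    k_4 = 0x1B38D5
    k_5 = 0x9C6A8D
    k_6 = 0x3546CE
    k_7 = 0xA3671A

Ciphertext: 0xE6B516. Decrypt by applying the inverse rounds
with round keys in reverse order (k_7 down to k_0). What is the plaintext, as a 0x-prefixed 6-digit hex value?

0xE939F0

s_0 = ciphertext = 0xE6B516
s_1 = InvRound(s_0, k_7) = 0x5A93C8
s_2 = InvRound(s_1, k_6) = 0x340027
s_3 = InvRound(s_2, k_5) = 0x355678
s_4 = InvRound(s_3, k_4) = 0xD8EDF2
s_5 = InvRound(s_4, k_3) = 0x62B5D4
s_6 = InvRound(s_5, k_2) = 0xB4F6F8
s_7 = InvRound(s_6, k_1) = 0xB0E2D9
s_8 = InvRound(s_7, k_0) = 0xE939F0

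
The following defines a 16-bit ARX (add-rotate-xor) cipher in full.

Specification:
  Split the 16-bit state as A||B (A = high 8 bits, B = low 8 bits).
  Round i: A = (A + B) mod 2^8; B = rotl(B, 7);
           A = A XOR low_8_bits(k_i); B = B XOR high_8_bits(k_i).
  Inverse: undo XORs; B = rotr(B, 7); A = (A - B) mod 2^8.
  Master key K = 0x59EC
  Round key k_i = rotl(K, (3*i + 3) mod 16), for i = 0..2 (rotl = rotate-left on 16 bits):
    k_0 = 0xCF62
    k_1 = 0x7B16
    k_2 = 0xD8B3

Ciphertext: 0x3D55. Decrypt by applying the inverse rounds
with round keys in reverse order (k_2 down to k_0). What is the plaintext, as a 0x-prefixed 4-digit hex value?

0xA91E

s_0 = ciphertext = 0x3D55
s_1 = InvRound(s_0, k_2) = 0x731B
s_2 = InvRound(s_1, k_1) = 0xA5C0
s_3 = InvRound(s_2, k_0) = 0xA91E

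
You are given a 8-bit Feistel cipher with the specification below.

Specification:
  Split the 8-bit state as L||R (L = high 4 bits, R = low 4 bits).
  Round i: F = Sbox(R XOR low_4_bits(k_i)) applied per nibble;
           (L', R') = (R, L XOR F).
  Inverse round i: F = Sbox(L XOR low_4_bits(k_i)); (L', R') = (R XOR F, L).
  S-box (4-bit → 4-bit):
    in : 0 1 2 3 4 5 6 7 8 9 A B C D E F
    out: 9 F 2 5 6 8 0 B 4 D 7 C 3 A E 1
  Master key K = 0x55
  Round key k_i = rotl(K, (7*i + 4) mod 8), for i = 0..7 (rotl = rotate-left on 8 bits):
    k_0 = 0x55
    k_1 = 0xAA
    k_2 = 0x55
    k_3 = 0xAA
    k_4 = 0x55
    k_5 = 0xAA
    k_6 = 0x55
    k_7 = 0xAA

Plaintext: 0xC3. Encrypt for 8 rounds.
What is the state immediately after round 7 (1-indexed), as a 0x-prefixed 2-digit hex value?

0x3C

s_0 = plaintext = 0xC3
s_1 = Round(s_0, k_0) = 0x3C
s_2 = Round(s_1, k_1) = 0xC3
s_3 = Round(s_2, k_2) = 0x3C
s_4 = Round(s_3, k_3) = 0xC3
s_5 = Round(s_4, k_4) = 0x3C
s_6 = Round(s_5, k_5) = 0xC3
s_7 = Round(s_6, k_6) = 0x3C
s_8 = Round(s_7, k_7) = 0xC3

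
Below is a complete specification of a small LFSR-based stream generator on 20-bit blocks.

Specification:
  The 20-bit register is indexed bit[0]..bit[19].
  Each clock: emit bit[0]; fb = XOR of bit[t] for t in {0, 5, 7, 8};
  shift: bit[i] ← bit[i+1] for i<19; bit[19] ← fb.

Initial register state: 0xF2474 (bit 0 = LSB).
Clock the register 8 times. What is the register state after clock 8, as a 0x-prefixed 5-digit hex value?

0x3BF24

reg_0 = 0xF2474
clock 1: out=0, reg = 0xF923A
clock 2: out=0, reg = 0xFC91D
clock 3: out=1, reg = 0x7E48E
clock 4: out=0, reg = 0xBF247
clock 5: out=1, reg = 0xDF923
clock 6: out=1, reg = 0xEFC91
clock 7: out=1, reg = 0x77E48
clock 8: out=0, reg = 0x3BF24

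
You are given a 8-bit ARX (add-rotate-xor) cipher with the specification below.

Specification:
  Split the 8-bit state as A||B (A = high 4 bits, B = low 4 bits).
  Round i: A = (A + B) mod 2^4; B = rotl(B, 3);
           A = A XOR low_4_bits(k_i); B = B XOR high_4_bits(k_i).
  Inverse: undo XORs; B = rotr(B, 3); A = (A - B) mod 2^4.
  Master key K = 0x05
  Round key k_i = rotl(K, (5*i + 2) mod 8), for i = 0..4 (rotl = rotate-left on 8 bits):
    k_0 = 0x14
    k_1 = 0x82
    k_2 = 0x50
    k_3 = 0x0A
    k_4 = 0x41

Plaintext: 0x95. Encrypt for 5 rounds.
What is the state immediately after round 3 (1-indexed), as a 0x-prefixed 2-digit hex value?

s_0 = plaintext = 0x95
s_1 = Round(s_0, k_0) = 0xAB
s_2 = Round(s_1, k_1) = 0x75
s_3 = Round(s_2, k_2) = 0xCF
s_4 = Round(s_3, k_3) = 0x1F
s_5 = Round(s_4, k_4) = 0x1B

0xCF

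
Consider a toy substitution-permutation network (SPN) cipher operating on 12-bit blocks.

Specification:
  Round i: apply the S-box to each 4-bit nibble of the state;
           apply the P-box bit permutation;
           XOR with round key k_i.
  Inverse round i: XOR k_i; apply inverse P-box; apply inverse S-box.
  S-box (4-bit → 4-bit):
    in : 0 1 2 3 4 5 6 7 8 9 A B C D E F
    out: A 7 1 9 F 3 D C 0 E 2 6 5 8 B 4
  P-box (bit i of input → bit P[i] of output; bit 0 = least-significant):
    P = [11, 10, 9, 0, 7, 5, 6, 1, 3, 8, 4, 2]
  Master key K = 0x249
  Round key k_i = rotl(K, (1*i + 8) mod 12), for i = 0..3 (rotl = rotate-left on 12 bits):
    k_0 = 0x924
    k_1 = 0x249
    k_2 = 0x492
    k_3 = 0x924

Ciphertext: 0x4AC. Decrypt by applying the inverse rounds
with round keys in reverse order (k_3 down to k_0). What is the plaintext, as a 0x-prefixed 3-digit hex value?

0x1B2

s_0 = ciphertext = 0x4AC
s_1 = InvRound(s_0, k_3) = 0x525
s_2 = InvRound(s_1, k_2) = 0x9ED
s_3 = InvRound(s_2, k_1) = 0x05C
s_4 = InvRound(s_3, k_0) = 0x1B2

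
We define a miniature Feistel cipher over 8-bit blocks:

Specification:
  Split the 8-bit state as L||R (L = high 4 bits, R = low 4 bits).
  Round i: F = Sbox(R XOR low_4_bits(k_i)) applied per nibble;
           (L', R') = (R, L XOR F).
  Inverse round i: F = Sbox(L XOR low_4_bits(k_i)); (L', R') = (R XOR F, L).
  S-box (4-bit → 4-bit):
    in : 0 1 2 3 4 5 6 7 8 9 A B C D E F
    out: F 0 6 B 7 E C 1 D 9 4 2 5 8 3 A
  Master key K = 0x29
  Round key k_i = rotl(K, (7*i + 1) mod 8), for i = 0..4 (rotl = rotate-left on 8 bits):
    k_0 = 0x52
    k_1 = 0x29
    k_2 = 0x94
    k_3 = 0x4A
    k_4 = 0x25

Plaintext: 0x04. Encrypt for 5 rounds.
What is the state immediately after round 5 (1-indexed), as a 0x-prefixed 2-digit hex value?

0x4F

s_0 = plaintext = 0x04
s_1 = Round(s_0, k_0) = 0x4C
s_2 = Round(s_1, k_1) = 0xCA
s_3 = Round(s_2, k_2) = 0xAF
s_4 = Round(s_3, k_3) = 0xF4
s_5 = Round(s_4, k_4) = 0x4F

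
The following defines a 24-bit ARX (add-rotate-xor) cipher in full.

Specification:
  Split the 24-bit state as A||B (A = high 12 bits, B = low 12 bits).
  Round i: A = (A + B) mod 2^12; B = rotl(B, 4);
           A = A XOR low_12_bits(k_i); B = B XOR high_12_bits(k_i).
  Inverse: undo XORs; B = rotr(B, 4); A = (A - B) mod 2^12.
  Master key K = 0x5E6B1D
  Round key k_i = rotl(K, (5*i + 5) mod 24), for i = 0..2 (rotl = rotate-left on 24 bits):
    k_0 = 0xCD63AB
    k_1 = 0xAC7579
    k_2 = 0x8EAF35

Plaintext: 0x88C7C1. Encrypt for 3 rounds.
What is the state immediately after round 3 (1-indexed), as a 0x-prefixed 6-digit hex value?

0x78059C

s_0 = plaintext = 0x88C7C1
s_1 = Round(s_0, k_0) = 0x3E60C1
s_2 = Round(s_1, k_1) = 0x1DE6D7
s_3 = Round(s_2, k_2) = 0x78059C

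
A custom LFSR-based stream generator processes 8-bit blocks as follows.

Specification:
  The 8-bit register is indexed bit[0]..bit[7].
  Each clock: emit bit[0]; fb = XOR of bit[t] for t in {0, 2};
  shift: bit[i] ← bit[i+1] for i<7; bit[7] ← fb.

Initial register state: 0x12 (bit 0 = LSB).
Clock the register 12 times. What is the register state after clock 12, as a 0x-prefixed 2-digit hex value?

0x39

reg_0 = 0x12
clock 1: out=0, reg = 0x09
clock 2: out=1, reg = 0x84
clock 3: out=0, reg = 0xC2
clock 4: out=0, reg = 0x61
clock 5: out=1, reg = 0xB0
clock 6: out=0, reg = 0x58
clock 7: out=0, reg = 0x2C
clock 8: out=0, reg = 0x96
clock 9: out=0, reg = 0xCB
clock 10: out=1, reg = 0xE5
clock 11: out=1, reg = 0x72
clock 12: out=0, reg = 0x39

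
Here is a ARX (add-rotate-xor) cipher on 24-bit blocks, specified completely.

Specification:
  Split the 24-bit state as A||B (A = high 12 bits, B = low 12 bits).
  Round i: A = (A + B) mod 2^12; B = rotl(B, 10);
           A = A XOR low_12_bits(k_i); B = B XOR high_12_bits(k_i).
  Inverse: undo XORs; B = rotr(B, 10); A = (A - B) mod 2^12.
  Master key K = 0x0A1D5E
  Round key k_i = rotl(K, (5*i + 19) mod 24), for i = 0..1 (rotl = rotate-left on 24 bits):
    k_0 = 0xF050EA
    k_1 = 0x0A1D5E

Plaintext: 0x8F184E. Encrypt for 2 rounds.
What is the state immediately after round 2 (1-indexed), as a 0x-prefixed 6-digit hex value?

s_0 = plaintext = 0x8F184E
s_1 = Round(s_0, k_0) = 0x1D5516
s_2 = Round(s_1, k_1) = 0xBB59E4

0xBB59E4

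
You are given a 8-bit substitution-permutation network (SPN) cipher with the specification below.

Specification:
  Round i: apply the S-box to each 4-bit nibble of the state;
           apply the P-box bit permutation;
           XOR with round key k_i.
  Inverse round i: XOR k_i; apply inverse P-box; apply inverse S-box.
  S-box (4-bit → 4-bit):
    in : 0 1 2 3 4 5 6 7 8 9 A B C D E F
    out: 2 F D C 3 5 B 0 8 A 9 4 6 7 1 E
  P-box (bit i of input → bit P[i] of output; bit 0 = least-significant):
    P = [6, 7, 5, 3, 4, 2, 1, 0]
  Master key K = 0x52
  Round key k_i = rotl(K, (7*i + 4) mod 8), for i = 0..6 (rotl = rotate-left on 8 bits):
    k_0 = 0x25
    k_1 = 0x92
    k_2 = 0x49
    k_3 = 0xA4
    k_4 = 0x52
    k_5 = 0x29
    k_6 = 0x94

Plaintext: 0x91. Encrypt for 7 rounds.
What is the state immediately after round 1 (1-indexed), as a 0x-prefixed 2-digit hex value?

0xC8

s_0 = plaintext = 0x91
s_1 = Round(s_0, k_0) = 0xC8
s_2 = Round(s_1, k_1) = 0x9C
s_3 = Round(s_2, k_2) = 0xEC
s_4 = Round(s_3, k_3) = 0x14
s_5 = Round(s_4, k_4) = 0x85
s_6 = Round(s_5, k_5) = 0x48
s_7 = Round(s_6, k_6) = 0x88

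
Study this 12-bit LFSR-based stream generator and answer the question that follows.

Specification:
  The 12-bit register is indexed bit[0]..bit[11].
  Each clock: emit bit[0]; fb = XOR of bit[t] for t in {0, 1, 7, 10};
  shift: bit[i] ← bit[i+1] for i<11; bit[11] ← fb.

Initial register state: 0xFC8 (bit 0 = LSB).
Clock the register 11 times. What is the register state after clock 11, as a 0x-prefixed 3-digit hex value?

reg_0 = 0xFC8
clock 1: out=0, reg = 0x7E4
clock 2: out=0, reg = 0x3F2
clock 3: out=0, reg = 0x1F9
clock 4: out=1, reg = 0x0FC
clock 5: out=0, reg = 0x87E
clock 6: out=0, reg = 0xC3F
clock 7: out=1, reg = 0xE1F
clock 8: out=1, reg = 0xF0F
clock 9: out=1, reg = 0xF87
clock 10: out=1, reg = 0x7C3
clock 11: out=1, reg = 0x3E1

0x3E1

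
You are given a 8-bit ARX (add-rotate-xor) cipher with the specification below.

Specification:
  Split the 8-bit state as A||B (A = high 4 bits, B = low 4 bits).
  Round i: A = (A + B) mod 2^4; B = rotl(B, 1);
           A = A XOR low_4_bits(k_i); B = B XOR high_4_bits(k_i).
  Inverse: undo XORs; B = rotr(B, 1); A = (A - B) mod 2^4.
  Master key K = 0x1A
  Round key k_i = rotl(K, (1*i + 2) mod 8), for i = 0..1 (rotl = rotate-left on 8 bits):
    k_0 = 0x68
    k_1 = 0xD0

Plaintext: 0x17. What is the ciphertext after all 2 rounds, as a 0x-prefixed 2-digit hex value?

s_0 = plaintext = 0x17
s_1 = Round(s_0, k_0) = 0x08
s_2 = Round(s_1, k_1) = 0x8C

0x8C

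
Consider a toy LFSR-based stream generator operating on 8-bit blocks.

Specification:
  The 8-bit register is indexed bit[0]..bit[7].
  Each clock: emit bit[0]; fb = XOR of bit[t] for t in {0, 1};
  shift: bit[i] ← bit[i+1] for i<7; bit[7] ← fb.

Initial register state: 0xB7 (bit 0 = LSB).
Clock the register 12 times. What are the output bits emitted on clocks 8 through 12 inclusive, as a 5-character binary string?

reg_0 = 0xB7
clock 1: out=1, reg = 0x5B
clock 2: out=1, reg = 0x2D
clock 3: out=1, reg = 0x96
clock 4: out=0, reg = 0xCB
clock 5: out=1, reg = 0x65
clock 6: out=1, reg = 0xB2
clock 7: out=0, reg = 0xD9
clock 8: out=1, reg = 0xEC
clock 9: out=0, reg = 0x76
clock 10: out=0, reg = 0xBB
clock 11: out=1, reg = 0x5D
clock 12: out=1, reg = 0xAE

10011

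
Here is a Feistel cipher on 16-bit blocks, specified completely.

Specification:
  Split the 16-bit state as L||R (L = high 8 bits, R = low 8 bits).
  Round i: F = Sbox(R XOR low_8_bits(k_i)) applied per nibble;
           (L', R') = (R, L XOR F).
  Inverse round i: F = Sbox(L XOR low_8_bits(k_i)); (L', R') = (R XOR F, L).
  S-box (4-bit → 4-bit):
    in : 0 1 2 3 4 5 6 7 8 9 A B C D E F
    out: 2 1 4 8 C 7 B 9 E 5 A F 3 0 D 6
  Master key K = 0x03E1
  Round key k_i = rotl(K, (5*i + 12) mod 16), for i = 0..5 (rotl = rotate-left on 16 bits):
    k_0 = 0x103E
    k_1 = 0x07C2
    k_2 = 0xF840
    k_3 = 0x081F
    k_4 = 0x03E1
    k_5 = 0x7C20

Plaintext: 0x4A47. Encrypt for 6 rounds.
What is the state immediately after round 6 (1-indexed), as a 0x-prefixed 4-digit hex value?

s_0 = plaintext = 0x4A47
s_1 = Round(s_0, k_0) = 0x47DF
s_2 = Round(s_1, k_1) = 0xDF57
s_3 = Round(s_2, k_2) = 0x57C6
s_4 = Round(s_3, k_3) = 0xC652
s_5 = Round(s_4, k_4) = 0x523E
s_6 = Round(s_5, k_5) = 0x3E4F

0x3E4F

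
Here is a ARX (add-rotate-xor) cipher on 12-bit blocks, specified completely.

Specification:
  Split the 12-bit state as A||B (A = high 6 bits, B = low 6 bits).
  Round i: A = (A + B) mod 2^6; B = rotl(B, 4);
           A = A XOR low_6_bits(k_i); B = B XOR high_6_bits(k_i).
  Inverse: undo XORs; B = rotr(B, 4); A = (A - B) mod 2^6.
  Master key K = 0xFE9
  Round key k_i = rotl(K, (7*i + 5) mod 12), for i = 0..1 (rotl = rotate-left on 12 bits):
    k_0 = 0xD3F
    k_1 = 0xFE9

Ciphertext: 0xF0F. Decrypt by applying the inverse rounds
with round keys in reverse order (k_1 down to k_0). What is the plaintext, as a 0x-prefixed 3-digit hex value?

0x39F

s_0 = ciphertext = 0xF0F
s_1 = InvRound(s_0, k_1) = 0x483
s_2 = InvRound(s_1, k_0) = 0x39F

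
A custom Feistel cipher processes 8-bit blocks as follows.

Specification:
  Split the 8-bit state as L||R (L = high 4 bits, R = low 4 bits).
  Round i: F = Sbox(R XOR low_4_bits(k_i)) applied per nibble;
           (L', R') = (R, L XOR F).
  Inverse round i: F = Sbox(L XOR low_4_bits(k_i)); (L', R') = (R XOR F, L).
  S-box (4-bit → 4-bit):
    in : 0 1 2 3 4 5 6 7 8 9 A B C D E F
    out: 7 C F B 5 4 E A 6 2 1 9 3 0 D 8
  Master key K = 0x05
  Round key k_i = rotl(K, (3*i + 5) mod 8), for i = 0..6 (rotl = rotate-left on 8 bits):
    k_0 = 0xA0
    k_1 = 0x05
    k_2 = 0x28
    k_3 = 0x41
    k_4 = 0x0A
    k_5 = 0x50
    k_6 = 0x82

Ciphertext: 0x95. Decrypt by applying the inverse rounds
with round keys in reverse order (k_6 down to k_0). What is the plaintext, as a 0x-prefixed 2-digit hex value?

0x8F

s_0 = ciphertext = 0x95
s_1 = InvRound(s_0, k_6) = 0xC9
s_2 = InvRound(s_1, k_5) = 0xAC
s_3 = InvRound(s_2, k_4) = 0xBA
s_4 = InvRound(s_3, k_3) = 0xBB
s_5 = InvRound(s_4, k_2) = 0x0B
s_6 = InvRound(s_5, k_1) = 0xF0
s_7 = InvRound(s_6, k_0) = 0x8F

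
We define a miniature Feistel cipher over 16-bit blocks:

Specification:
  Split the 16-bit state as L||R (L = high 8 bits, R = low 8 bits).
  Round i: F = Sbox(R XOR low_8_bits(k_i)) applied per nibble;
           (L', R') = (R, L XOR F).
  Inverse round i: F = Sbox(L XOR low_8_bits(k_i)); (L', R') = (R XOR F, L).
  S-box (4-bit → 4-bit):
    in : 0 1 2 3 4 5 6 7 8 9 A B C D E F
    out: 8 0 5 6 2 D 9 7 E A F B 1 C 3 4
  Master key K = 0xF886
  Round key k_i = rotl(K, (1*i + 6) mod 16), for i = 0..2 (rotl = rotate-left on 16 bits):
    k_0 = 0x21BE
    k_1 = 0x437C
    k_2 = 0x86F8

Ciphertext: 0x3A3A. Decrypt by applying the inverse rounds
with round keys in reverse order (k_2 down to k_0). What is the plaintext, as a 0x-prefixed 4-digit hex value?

0xFAEC

s_0 = ciphertext = 0x3A3A
s_1 = InvRound(s_0, k_2) = 0x2F3A
s_2 = InvRound(s_1, k_1) = 0xEC2F
s_3 = InvRound(s_2, k_0) = 0xFAEC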